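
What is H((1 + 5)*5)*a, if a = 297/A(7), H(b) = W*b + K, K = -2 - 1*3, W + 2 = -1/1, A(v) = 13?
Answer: -28215/13 ≈ -2170.4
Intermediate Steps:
W = -3 (W = -2 - 1/1 = -2 - 1*1 = -2 - 1 = -3)
K = -5 (K = -2 - 3 = -5)
H(b) = -5 - 3*b (H(b) = -3*b - 5 = -5 - 3*b)
a = 297/13 ≈ 22.846
H((1 + 5)*5)*a = (-5 - 3*(1 + 5)*5)*(297/13) = (-5 - 18*5)*(297/13) = (-5 - 3*30)*(297/13) = (-5 - 90)*(297/13) = -95*297/13 = -28215/13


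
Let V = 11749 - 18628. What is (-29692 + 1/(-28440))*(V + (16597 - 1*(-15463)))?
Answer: -21263855752061/28440 ≈ -7.4767e+8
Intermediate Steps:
V = -6879
(-29692 + 1/(-28440))*(V + (16597 - 1*(-15463))) = (-29692 + 1/(-28440))*(-6879 + (16597 - 1*(-15463))) = (-29692 - 1/28440)*(-6879 + (16597 + 15463)) = -844440481*(-6879 + 32060)/28440 = -844440481/28440*25181 = -21263855752061/28440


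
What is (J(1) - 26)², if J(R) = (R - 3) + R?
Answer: 729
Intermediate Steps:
J(R) = -3 + 2*R (J(R) = (-3 + R) + R = -3 + 2*R)
(J(1) - 26)² = ((-3 + 2*1) - 26)² = ((-3 + 2) - 26)² = (-1 - 26)² = (-27)² = 729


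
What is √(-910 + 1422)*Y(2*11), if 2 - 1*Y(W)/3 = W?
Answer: -960*√2 ≈ -1357.6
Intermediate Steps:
Y(W) = 6 - 3*W
√(-910 + 1422)*Y(2*11) = √(-910 + 1422)*(6 - 6*11) = √512*(6 - 3*22) = (16*√2)*(6 - 66) = (16*√2)*(-60) = -960*√2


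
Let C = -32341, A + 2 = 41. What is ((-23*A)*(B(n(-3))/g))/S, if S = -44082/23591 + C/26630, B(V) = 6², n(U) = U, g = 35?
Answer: 130882253112/437355527 ≈ 299.26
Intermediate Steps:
A = 39 (A = -2 + 41 = 39)
B(V) = 36
S = -62479361/20265430 (S = -44082/23591 - 32341/26630 = -44082*1/23591 - 32341*1/26630 = -1422/761 - 32341/26630 = -62479361/20265430 ≈ -3.0830)
((-23*A)*(B(n(-3))/g))/S = ((-23*39)*(36/35))/(-62479361/20265430) = -32292/35*(-20265430/62479361) = 130882253112/437355527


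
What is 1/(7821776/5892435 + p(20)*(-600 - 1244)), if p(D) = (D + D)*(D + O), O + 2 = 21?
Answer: -5892435/16950406396624 ≈ -3.4763e-7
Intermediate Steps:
O = 19 (O = -2 + 21 = 19)
p(D) = 2*D*(19 + D) (p(D) = (D + D)*(D + 19) = (2*D)*(19 + D) = 2*D*(19 + D))
1/(7821776/5892435 + p(20)*(-600 - 1244)) = 1/(7821776/5892435 + (2*20*(19 + 20))*(-600 - 1244)) = 1/(7821776*(1/5892435) + (2*20*39)*(-1844)) = 1/(7821776/5892435 + 1560*(-1844)) = 1/(7821776/5892435 - 2876640) = 1/(-16950406396624/5892435) = -5892435/16950406396624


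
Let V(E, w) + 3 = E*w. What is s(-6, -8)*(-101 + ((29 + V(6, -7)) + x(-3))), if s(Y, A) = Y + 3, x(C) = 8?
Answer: 327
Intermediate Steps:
V(E, w) = -3 + E*w
s(Y, A) = 3 + Y
s(-6, -8)*(-101 + ((29 + V(6, -7)) + x(-3))) = (3 - 6)*(-101 + ((29 + (-3 + 6*(-7))) + 8)) = -3*(-101 + ((29 + (-3 - 42)) + 8)) = -3*(-101 + ((29 - 45) + 8)) = -3*(-101 + (-16 + 8)) = -3*(-101 - 8) = -3*(-109) = 327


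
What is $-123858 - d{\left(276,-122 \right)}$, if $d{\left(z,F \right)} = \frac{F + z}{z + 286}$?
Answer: $- \frac{34804175}{281} \approx -1.2386 \cdot 10^{5}$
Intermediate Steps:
$d{\left(z,F \right)} = \frac{F + z}{286 + z}$
$-123858 - d{\left(276,-122 \right)} = -123858 - \frac{-122 + 276}{286 + 276} = -123858 - \frac{1}{562} \cdot 154 = -123858 - \frac{77}{281} = - \frac{34804175}{281}$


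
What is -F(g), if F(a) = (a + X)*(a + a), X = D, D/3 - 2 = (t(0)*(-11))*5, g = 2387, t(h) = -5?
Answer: -15362732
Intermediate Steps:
D = 831 (D = 6 + 3*(-5*(-11)*5) = 6 + 3*(55*5) = 6 + 3*275 = 6 + 825 = 831)
X = 831
F(a) = 2*a*(831 + a) (F(a) = (a + 831)*(a + a) = (831 + a)*(2*a) = 2*a*(831 + a))
-F(g) = -2*2387*(831 + 2387) = -2*2387*3218 = -1*15362732 = -15362732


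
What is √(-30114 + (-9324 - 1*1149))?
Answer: I*√40587 ≈ 201.46*I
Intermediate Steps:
√(-30114 + (-9324 - 1*1149)) = √(-30114 + (-9324 - 1149)) = √(-30114 - 10473) = √(-40587) = I*√40587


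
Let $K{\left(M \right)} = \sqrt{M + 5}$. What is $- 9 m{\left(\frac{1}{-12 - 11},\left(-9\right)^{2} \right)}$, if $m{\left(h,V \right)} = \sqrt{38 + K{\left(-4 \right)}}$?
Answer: $- 9 \sqrt{39} \approx -56.205$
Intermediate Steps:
$K{\left(M \right)} = \sqrt{5 + M}$
$m{\left(h,V \right)} = \sqrt{39}$ ($m{\left(h,V \right)} = \sqrt{38 + \sqrt{5 - 4}} = \sqrt{38 + \sqrt{1}} = \sqrt{38 + 1} = \sqrt{39}$)
$- 9 m{\left(\frac{1}{-12 - 11},\left(-9\right)^{2} \right)} = - 9 \sqrt{39}$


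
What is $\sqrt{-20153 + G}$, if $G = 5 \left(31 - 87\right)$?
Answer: $7 i \sqrt{417} \approx 142.94 i$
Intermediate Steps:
$G = -280$ ($G = 5 \left(-56\right) = -280$)
$\sqrt{-20153 + G} = \sqrt{-20153 - 280} = \sqrt{-20433} = 7 i \sqrt{417}$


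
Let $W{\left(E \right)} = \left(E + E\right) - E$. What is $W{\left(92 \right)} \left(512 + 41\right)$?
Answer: $50876$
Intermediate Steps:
$W{\left(E \right)} = E$ ($W{\left(E \right)} = 2 E - E = E$)
$W{\left(92 \right)} \left(512 + 41\right) = 92 \left(512 + 41\right) = 92 \cdot 553 = 50876$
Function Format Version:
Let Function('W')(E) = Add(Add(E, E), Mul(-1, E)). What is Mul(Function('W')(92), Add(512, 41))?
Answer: 50876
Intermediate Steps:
Function('W')(E) = E (Function('W')(E) = Add(Mul(2, E), Mul(-1, E)) = E)
Mul(Function('W')(92), Add(512, 41)) = Mul(92, Add(512, 41)) = Mul(92, 553) = 50876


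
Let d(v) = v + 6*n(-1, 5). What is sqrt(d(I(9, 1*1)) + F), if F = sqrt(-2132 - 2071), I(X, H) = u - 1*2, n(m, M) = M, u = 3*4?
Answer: sqrt(40 + 3*I*sqrt(467)) ≈ 7.6216 + 4.2531*I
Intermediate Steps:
u = 12
I(X, H) = 10 (I(X, H) = 12 - 1*2 = 12 - 2 = 10)
d(v) = 30 + v (d(v) = v + 6*5 = v + 30 = 30 + v)
F = 3*I*sqrt(467) (F = sqrt(-4203) = 3*I*sqrt(467) ≈ 64.831*I)
sqrt(d(I(9, 1*1)) + F) = sqrt((30 + 10) + 3*I*sqrt(467)) = sqrt(40 + 3*I*sqrt(467))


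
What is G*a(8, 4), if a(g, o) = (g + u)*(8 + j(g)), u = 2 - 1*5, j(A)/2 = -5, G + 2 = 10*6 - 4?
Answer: -540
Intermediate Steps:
G = 54 (G = -2 + (10*6 - 4) = -2 + (60 - 4) = -2 + 56 = 54)
j(A) = -10 (j(A) = 2*(-5) = -10)
u = -3 (u = 2 - 5 = -3)
a(g, o) = 6 - 2*g (a(g, o) = (g - 3)*(8 - 10) = (-3 + g)*(-2) = 6 - 2*g)
G*a(8, 4) = 54*(6 - 2*8) = 54*(6 - 16) = 54*(-10) = -540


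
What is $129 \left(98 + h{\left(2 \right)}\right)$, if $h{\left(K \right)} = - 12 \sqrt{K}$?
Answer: $12642 - 1548 \sqrt{2} \approx 10453.0$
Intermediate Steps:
$129 \left(98 + h{\left(2 \right)}\right) = 129 \left(98 - 12 \sqrt{2}\right) = 12642 - 1548 \sqrt{2}$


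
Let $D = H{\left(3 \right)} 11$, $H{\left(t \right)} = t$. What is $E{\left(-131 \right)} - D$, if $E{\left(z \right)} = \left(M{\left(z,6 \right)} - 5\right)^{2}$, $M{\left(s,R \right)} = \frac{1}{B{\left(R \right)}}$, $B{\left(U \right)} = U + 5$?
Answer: $- \frac{1077}{121} \approx -8.9008$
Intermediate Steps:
$B{\left(U \right)} = 5 + U$
$M{\left(s,R \right)} = \frac{1}{5 + R}$
$E{\left(z \right)} = \frac{2916}{121}$ ($E{\left(z \right)} = \left(\frac{1}{5 + 6} - 5\right)^{2} = \left(\frac{1}{11} - 5\right)^{2} = \left(- \frac{54}{11}\right)^{2} = \frac{2916}{121}$)
$D = 33$ ($D = 3 \cdot 11 = 33$)
$E{\left(-131 \right)} - D = \frac{2916}{121} - 33 = - \frac{1077}{121}$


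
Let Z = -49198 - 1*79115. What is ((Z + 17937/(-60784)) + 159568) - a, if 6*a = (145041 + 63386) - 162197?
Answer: 1431445263/60784 ≈ 23550.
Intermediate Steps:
Z = -128313 (Z = -49198 - 79115 = -128313)
a = 7705 (a = ((145041 + 63386) - 162197)/6 = (208427 - 162197)/6 = (1/6)*46230 = 7705)
((Z + 17937/(-60784)) + 159568) - a = ((-128313 + 17937/(-60784)) + 159568) - 1*7705 = ((-128313 + 17937*(-1/60784)) + 159568) - 7705 = ((-128313 - 17937/60784) + 159568) - 7705 = (-7799395329/60784 + 159568) - 7705 = 1899785983/60784 - 7705 = 1431445263/60784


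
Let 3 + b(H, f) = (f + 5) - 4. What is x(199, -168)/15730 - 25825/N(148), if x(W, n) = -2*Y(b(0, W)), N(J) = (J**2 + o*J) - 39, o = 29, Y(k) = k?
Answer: -208266554/205724805 ≈ -1.0124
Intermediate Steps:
b(H, f) = -2 + f (b(H, f) = -3 + ((f + 5) - 4) = -3 + ((5 + f) - 4) = -3 + (1 + f) = -2 + f)
N(J) = -39 + J**2 + 29*J (N(J) = (J**2 + 29*J) - 39 = -39 + J**2 + 29*J)
x(W, n) = 4 - 2*W (x(W, n) = -2*(-2 + W) = 4 - 2*W)
x(199, -168)/15730 - 25825/N(148) = (4 - 2*199)/15730 - 25825/(-39 + 148**2 + 29*148) = (4 - 398)*(1/15730) - 25825/(-39 + 21904 + 4292) = -394*1/15730 - 25825/26157 = -197/7865 - 25825*1/26157 = -197/7865 - 25825/26157 = -208266554/205724805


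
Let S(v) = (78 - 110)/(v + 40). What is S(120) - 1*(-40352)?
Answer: 201759/5 ≈ 40352.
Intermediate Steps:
S(v) = -32/(40 + v)
S(120) - 1*(-40352) = -32/(40 + 120) - 1*(-40352) = -32/160 + 40352 = -32*1/160 + 40352 = -1/5 + 40352 = 201759/5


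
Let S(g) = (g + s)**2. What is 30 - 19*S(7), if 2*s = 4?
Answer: -1509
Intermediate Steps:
s = 2 (s = (1/2)*4 = 2)
S(g) = (2 + g)**2 (S(g) = (g + 2)**2 = (2 + g)**2)
30 - 19*S(7) = 30 - 19*(2 + 7)**2 = 30 - 19*9**2 = 30 - 19*81 = 30 - 1539 = -1509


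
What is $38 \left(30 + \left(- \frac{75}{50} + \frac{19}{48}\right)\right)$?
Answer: $\frac{26353}{24} \approx 1098.0$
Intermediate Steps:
$38 \left(30 + \left(- \frac{75}{50} + \frac{19}{48}\right)\right) = 38 \left(30 + \left(\left(-75\right) \frac{1}{50} + 19 \cdot \frac{1}{48}\right)\right) = 38 \left(30 + \left(- \frac{3}{2} + \frac{19}{48}\right)\right) = 38 \left(30 - \frac{53}{48}\right) = 38 \cdot \frac{1387}{48} = \frac{26353}{24}$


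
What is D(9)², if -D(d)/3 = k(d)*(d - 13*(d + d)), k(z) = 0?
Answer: 0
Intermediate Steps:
D(d) = 0 (D(d) = -0*(d - 13*(d + d)) = -0*(d - 26*d) = -0*(-25*d) = -3*0 = 0)
D(9)² = 0² = 0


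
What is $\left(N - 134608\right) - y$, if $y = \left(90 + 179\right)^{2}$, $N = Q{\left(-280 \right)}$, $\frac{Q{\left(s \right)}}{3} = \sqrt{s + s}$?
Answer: $-206969 + 12 i \sqrt{35} \approx -2.0697 \cdot 10^{5} + 70.993 i$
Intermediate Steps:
$Q{\left(s \right)} = 3 \sqrt{2} \sqrt{s}$ ($Q{\left(s \right)} = 3 \sqrt{s + s} = 3 \sqrt{2 s} = 3 \sqrt{2} \sqrt{s}$)
$N = 12 i \sqrt{35}$ ($N = 3 \sqrt{2} \sqrt{-280} = 3 \sqrt{2} \cdot 2 i \sqrt{70} = 12 i \sqrt{35} \approx 70.993 i$)
$y = 72361$ ($y = 269^{2} = 72361$)
$\left(N - 134608\right) - y = \left(12 i \sqrt{35} - 134608\right) - 72361 = \left(-134608 + 12 i \sqrt{35}\right) - 72361 = -206969 + 12 i \sqrt{35}$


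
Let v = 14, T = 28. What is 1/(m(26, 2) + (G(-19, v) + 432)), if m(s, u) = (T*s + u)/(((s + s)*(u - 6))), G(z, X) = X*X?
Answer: 104/64947 ≈ 0.0016013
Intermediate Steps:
G(z, X) = X**2
m(s, u) = (u + 28*s)/(2*s*(-6 + u)) (m(s, u) = (28*s + u)/(((s + s)*(u - 6))) = (u + 28*s)/(((2*s)*(-6 + u))) = (u + 28*s)/((2*s*(-6 + u))) = (u + 28*s)*(1/(2*s*(-6 + u))) = (u + 28*s)/(2*s*(-6 + u)))
1/(m(26, 2) + (G(-19, v) + 432)) = 1/((1/2)*(2 + 28*26)/(26*(-6 + 2)) + (14**2 + 432)) = 1/((1/2)*(1/26)*(2 + 728)/(-4) + (196 + 432)) = 1/((1/2)*(1/26)*(-1/4)*730 + 628) = 1/(-365/104 + 628) = 1/(64947/104) = 104/64947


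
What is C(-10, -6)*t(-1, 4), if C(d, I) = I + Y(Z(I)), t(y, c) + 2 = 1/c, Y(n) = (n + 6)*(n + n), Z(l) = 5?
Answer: -182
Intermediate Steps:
Y(n) = 2*n*(6 + n) (Y(n) = (6 + n)*(2*n) = 2*n*(6 + n))
t(y, c) = -2 + 1/c
C(d, I) = 110 + I (C(d, I) = I + 2*5*(6 + 5) = I + 2*5*11 = I + 110 = 110 + I)
C(-10, -6)*t(-1, 4) = (110 - 6)*(-2 + 1/4) = 104*(-2 + 1/4) = 104*(-7/4) = -182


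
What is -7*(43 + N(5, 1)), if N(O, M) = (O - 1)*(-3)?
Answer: -217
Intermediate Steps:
N(O, M) = 3 - 3*O (N(O, M) = (-1 + O)*(-3) = 3 - 3*O)
-7*(43 + N(5, 1)) = -7*(43 + (3 - 3*5)) = -7*(43 + (3 - 15)) = -7*(43 - 12) = -7*31 = -217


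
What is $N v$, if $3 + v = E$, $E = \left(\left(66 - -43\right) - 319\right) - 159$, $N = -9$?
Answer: $3348$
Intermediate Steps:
$E = -369$ ($E = \left(\left(66 + 43\right) - 319\right) - 159 = \left(109 - 319\right) - 159 = -210 - 159 = -369$)
$v = -372$ ($v = -3 - 369 = -372$)
$N v = \left(-9\right) \left(-372\right) = 3348$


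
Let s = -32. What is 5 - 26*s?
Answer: 837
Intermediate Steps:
5 - 26*s = 5 - 26*(-32) = 5 + 832 = 837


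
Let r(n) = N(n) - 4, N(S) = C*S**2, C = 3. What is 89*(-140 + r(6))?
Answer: -3204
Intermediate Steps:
N(S) = 3*S**2
r(n) = -4 + 3*n**2 (r(n) = 3*n**2 - 4 = -4 + 3*n**2)
89*(-140 + r(6)) = 89*(-140 + (-4 + 3*6**2)) = 89*(-140 + (-4 + 3*36)) = 89*(-140 + (-4 + 108)) = 89*(-140 + 104) = 89*(-36) = -3204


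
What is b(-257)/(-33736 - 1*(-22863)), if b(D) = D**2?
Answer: -66049/10873 ≈ -6.0746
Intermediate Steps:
b(-257)/(-33736 - 1*(-22863)) = (-257)**2/(-33736 - 1*(-22863)) = 66049/(-33736 + 22863) = 66049/(-10873) = 66049*(-1/10873) = -66049/10873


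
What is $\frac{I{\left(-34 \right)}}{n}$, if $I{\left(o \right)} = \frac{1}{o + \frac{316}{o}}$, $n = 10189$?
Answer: $- \frac{17}{7499104} \approx -2.2669 \cdot 10^{-6}$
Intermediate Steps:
$\frac{I{\left(-34 \right)}}{n} = \frac{\left(-34\right) \frac{1}{316 + \left(-34\right)^{2}}}{10189} = - \frac{34}{316 + 1156} \cdot \frac{1}{10189} = - \frac{34}{1472} \cdot \frac{1}{10189} = \left(-34\right) \frac{1}{1472} \cdot \frac{1}{10189} = \left(- \frac{17}{736}\right) \frac{1}{10189} = - \frac{17}{7499104}$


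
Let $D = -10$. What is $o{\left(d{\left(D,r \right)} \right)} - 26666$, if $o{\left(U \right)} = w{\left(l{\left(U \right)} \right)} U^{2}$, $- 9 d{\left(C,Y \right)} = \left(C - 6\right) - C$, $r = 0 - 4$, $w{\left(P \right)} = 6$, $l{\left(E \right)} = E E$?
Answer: $- \frac{79990}{3} \approx -26663.0$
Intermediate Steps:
$l{\left(E \right)} = E^{2}$
$r = -4$
$d{\left(C,Y \right)} = \frac{2}{3}$ ($d{\left(C,Y \right)} = - \frac{\left(C - 6\right) - C}{9} = - \frac{\left(-6 + C\right) - C}{9} = \left(- \frac{1}{9}\right) \left(-6\right) = \frac{2}{3}$)
$o{\left(U \right)} = 6 U^{2}$
$o{\left(d{\left(D,r \right)} \right)} - 26666 = 6 \left(\frac{2}{3}\right)^{2} - 26666 = 6 \cdot \frac{4}{9} - 26666 = \frac{8}{3} - 26666 = - \frac{79990}{3}$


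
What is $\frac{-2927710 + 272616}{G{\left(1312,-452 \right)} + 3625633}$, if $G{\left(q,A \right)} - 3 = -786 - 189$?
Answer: $- \frac{2655094}{3624661} \approx -0.73251$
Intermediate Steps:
$G{\left(q,A \right)} = -972$ ($G{\left(q,A \right)} = 3 - 975 = -972$)
$\frac{-2927710 + 272616}{G{\left(1312,-452 \right)} + 3625633} = \frac{-2927710 + 272616}{-972 + 3625633} = - \frac{2655094}{3624661}$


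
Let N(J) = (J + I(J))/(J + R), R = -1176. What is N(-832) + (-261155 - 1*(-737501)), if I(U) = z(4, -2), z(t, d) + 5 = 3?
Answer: 478251801/1004 ≈ 4.7635e+5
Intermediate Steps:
z(t, d) = -2 (z(t, d) = -5 + 3 = -2)
I(U) = -2
N(J) = (-2 + J)/(-1176 + J) (N(J) = (J - 2)/(J - 1176) = (-2 + J)/(-1176 + J))
N(-832) + (-261155 - 1*(-737501)) = (-2 - 832)/(-1176 - 832) + (-261155 - 1*(-737501)) = -834/(-2008) + (-261155 + 737501) = -1/2008*(-834) + 476346 = 417/1004 + 476346 = 478251801/1004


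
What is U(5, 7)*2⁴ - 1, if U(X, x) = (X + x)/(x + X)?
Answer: 15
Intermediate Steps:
U(X, x) = 1 (U(X, x) = (X + x)/(X + x) = 1)
U(5, 7)*2⁴ - 1 = 1*2⁴ - 1 = 1*16 - 1 = 16 - 1 = 15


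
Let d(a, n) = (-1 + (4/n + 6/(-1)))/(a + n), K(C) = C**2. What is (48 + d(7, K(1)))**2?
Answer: 145161/64 ≈ 2268.1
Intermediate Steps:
d(a, n) = (-7 + 4/n)/(a + n) (d(a, n) = (-1 + (4/n + 6*(-1)))/(a + n) = (-1 + (4/n - 6))/(a + n) = (-1 + (-6 + 4/n))/(a + n) = (-7 + 4/n)/(a + n))
(48 + d(7, K(1)))**2 = (48 + (4 - 7*1**2)/((1**2)*(7 + 1**2)))**2 = (48 + (4 - 7*1)/(1*(7 + 1)))**2 = (48 + 1*(4 - 7)/8)**2 = (48 + 1*(1/8)*(-3))**2 = (48 - 3/8)**2 = (381/8)**2 = 145161/64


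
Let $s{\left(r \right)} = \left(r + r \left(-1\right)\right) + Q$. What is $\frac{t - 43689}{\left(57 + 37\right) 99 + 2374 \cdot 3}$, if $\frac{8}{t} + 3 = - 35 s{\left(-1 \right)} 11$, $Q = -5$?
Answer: $- \frac{41985125}{15787308} \approx -2.6594$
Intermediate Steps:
$s{\left(r \right)} = -5$ ($s{\left(r \right)} = \left(r + r \left(-1\right)\right) - 5 = \left(r - r\right) - 5 = 0 - 5 = -5$)
$t = \frac{4}{961}$ ($t = \frac{8}{-3 + \left(-35\right) \left(-5\right) 11} = \frac{8}{-3 + 175 \cdot 11} = \frac{8}{-3 + 1925} = \frac{8}{1922} = 8 \cdot \frac{1}{1922} = \frac{4}{961} \approx 0.0041623$)
$\frac{t - 43689}{\left(57 + 37\right) 99 + 2374 \cdot 3} = \frac{\frac{4}{961} - 43689}{\left(57 + 37\right) 99 + 2374 \cdot 3} = - \frac{41985125}{961 \left(94 \cdot 99 + 7122\right)} = - \frac{41985125}{961 \left(9306 + 7122\right)} = - \frac{41985125}{961 \cdot 16428} = \left(- \frac{41985125}{961}\right) \frac{1}{16428} = - \frac{41985125}{15787308}$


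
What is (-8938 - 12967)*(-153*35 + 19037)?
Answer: -299704210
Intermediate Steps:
(-8938 - 12967)*(-153*35 + 19037) = -21905*(-5355 + 19037) = -21905*13682 = -299704210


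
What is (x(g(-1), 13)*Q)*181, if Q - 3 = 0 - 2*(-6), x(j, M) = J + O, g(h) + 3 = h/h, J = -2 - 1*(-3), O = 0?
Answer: 2715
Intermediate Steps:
J = 1 (J = -2 + 3 = 1)
g(h) = -2 (g(h) = -3 + h/h = -3 + 1 = -2)
x(j, M) = 1 (x(j, M) = 1 + 0 = 1)
Q = 15 (Q = 3 + (0 - 2*(-6)) = 3 + (0 + 12) = 3 + 12 = 15)
(x(g(-1), 13)*Q)*181 = (1*15)*181 = 15*181 = 2715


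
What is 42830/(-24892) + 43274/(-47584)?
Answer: -389399891/148057616 ≈ -2.6301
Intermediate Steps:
42830/(-24892) + 43274/(-47584) = 42830*(-1/24892) + 43274*(-1/47584) = -21415/12446 - 21637/23792 = -389399891/148057616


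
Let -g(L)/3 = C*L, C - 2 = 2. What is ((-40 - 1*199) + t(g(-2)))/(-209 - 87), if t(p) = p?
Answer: 215/296 ≈ 0.72635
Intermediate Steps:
C = 4 (C = 2 + 2 = 4)
g(L) = -12*L
((-40 - 1*199) + t(g(-2)))/(-209 - 87) = ((-40 - 1*199) - 12*(-2))/(-209 - 87) = ((-40 - 199) + 24)/(-296) = (-239 + 24)*(-1/296) = -215*(-1/296) = 215/296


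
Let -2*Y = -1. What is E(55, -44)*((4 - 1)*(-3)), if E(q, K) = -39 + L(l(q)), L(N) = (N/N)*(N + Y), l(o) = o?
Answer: -297/2 ≈ -148.50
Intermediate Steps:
Y = ½ (Y = -½*(-1) = ½ ≈ 0.50000)
L(N) = ½ + N (L(N) = (N/N)*(N + ½) = 1*(½ + N) = ½ + N)
E(q, K) = -77/2 + q (E(q, K) = -39 + (½ + q) = -77/2 + q)
E(55, -44)*((4 - 1)*(-3)) = (-77/2 + 55)*((4 - 1)*(-3)) = 33*(3*(-3))/2 = (33/2)*(-9) = -297/2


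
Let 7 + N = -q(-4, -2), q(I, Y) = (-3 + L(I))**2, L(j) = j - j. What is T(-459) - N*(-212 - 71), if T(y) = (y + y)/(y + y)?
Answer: -4527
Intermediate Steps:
L(j) = 0
q(I, Y) = 9 (q(I, Y) = (-3 + 0)**2 = (-3)**2 = 9)
T(y) = 1 (T(y) = (2*y)/((2*y)) = (2*y)*(1/(2*y)) = 1)
N = -16 (N = -7 - 1*9 = -7 - 9 = -16)
T(-459) - N*(-212 - 71) = 1 - (-16)*(-212 - 71) = 1 - (-16)*(-283) = 1 - 1*4528 = 1 - 4528 = -4527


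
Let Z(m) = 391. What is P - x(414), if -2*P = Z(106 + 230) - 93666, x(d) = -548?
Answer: 94371/2 ≈ 47186.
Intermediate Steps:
P = 93275/2 (P = -(391 - 93666)/2 = -½*(-93275) = 93275/2 ≈ 46638.)
P - x(414) = 93275/2 - 1*(-548) = 93275/2 + 548 = 94371/2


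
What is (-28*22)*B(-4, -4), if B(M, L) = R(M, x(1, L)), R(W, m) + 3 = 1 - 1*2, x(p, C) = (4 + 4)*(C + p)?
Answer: 2464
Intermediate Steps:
x(p, C) = 8*C + 8*p (x(p, C) = 8*(C + p) = 8*C + 8*p)
R(W, m) = -4 (R(W, m) = -3 + (1 - 1*2) = -3 + (1 - 2) = -3 - 1 = -4)
B(M, L) = -4
(-28*22)*B(-4, -4) = -28*22*(-4) = -616*(-4) = 2464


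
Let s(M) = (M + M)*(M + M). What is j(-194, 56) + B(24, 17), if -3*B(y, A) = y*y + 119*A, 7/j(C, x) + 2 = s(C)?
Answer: -55894091/64518 ≈ -866.33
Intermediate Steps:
s(M) = 4*M² (s(M) = (2*M)*(2*M) = 4*M²)
j(C, x) = 7/(-2 + 4*C²)
B(y, A) = -119*A/3 - y²/3 (B(y, A) = -(y*y + 119*A)/3 = -(y² + 119*A)/3 = -119*A/3 - y²/3)
j(-194, 56) + B(24, 17) = 7/(2*(-1 + 2*(-194)²)) + (-119/3*17 - ⅓*24²) = 7/(2*(-1 + 2*37636)) + (-2023/3 - ⅓*576) = 7/(2*(-1 + 75272)) + (-2023/3 - 192) = (7/2)/75271 - 2599/3 = (7/2)*(1/75271) - 2599/3 = 1/21506 - 2599/3 = -55894091/64518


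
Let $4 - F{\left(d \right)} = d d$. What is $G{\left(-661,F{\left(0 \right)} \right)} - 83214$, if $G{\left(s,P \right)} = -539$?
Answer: $-83753$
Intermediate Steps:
$F{\left(d \right)} = 4 - d^{2}$ ($F{\left(d \right)} = 4 - d d = 4 - d^{2}$)
$G{\left(-661,F{\left(0 \right)} \right)} - 83214 = -539 - 83214 = -83753$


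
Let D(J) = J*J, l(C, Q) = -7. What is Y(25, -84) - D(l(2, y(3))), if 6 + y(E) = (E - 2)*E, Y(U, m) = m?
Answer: -133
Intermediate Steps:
y(E) = -6 + E*(-2 + E) (y(E) = -6 + (E - 2)*E = -6 + (-2 + E)*E = -6 + E*(-2 + E))
D(J) = J²
Y(25, -84) - D(l(2, y(3))) = -84 - 1*(-7)² = -84 - 1*49 = -84 - 49 = -133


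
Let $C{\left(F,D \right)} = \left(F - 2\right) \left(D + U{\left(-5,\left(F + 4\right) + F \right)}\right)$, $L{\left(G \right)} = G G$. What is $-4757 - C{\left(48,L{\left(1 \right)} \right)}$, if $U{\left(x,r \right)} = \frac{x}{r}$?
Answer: $- \frac{48007}{10} \approx -4800.7$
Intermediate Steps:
$L{\left(G \right)} = G^{2}$
$C{\left(F,D \right)} = \left(-2 + F\right) \left(D - \frac{5}{4 + 2 F}\right)$ ($C{\left(F,D \right)} = \left(F - 2\right) \left(D - \frac{5}{\left(F + 4\right) + F}\right) = \left(-2 + F\right) \left(D - \frac{5}{\left(4 + F\right) + F}\right) = \left(-2 + F\right) \left(D - \frac{5}{4 + 2 F}\right)$)
$-4757 - C{\left(48,L{\left(1 \right)} \right)} = -4757 - \frac{5 - 120 + 1^{2} \left(-2 + 48\right) \left(2 + 48\right)}{2 + 48} = -4757 - \frac{5 - 120 + 1 \cdot 46 \cdot 50}{50} = -4757 - \frac{5 - 120 + 2300}{50} = -4757 - \frac{1}{50} \cdot 2185 = -4757 - \frac{437}{10} = - \frac{48007}{10}$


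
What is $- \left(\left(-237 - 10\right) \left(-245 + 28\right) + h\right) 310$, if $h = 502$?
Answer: $-16771310$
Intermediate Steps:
$- \left(\left(-237 - 10\right) \left(-245 + 28\right) + h\right) 310 = - \left(\left(-237 - 10\right) \left(-245 + 28\right) + 502\right) 310 = - \left(\left(-247\right) \left(-217\right) + 502\right) 310 = - \left(53599 + 502\right) 310 = - 54101 \cdot 310 = \left(-1\right) 16771310 = -16771310$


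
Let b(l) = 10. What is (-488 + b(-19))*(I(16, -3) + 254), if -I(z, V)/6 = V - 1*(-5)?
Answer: -115676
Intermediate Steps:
I(z, V) = -30 - 6*V (I(z, V) = -6*(V - 1*(-5)) = -6*(V + 5) = -6*(5 + V) = -30 - 6*V)
(-488 + b(-19))*(I(16, -3) + 254) = (-488 + 10)*((-30 - 6*(-3)) + 254) = -478*((-30 + 18) + 254) = -478*(-12 + 254) = -478*242 = -115676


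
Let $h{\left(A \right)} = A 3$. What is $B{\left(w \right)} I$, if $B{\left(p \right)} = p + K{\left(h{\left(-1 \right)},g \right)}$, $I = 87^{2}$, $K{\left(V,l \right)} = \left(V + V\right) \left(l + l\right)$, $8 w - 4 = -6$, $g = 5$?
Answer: $- \frac{1824129}{4} \approx -4.5603 \cdot 10^{5}$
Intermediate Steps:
$w = - \frac{1}{4}$ ($w = \frac{1}{2} + \frac{1}{8} \left(-6\right) = \frac{1}{2} - \frac{3}{4} = - \frac{1}{4} \approx -0.25$)
$h{\left(A \right)} = 3 A$
$K{\left(V,l \right)} = 4 V l$ ($K{\left(V,l \right)} = 2 V 2 l = 4 V l$)
$I = 7569$
$B{\left(p \right)} = -60 + p$ ($B{\left(p \right)} = p + 4 \cdot 3 \left(-1\right) 5 = p + 4 \left(-3\right) 5 = p - 60 = -60 + p$)
$B{\left(w \right)} I = \left(-60 - \frac{1}{4}\right) 7569 = \left(- \frac{241}{4}\right) 7569 = - \frac{1824129}{4}$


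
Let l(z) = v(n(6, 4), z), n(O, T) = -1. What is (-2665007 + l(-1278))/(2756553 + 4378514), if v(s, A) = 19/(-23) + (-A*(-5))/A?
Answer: -61295065/164106541 ≈ -0.37351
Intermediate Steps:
v(s, A) = 96/23 (v(s, A) = 19*(-1/23) + (5*A)/A = -19/23 + 5 = 96/23)
l(z) = 96/23
(-2665007 + l(-1278))/(2756553 + 4378514) = (-2665007 + 96/23)/(2756553 + 4378514) = -61295065/23/7135067 = -61295065/23*1/7135067 = -61295065/164106541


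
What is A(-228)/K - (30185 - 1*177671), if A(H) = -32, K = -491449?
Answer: 72481847246/491449 ≈ 1.4749e+5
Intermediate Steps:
A(-228)/K - (30185 - 1*177671) = -32/(-491449) - (30185 - 1*177671) = -32*(-1/491449) - (30185 - 177671) = 32/491449 - 1*(-147486) = 32/491449 + 147486 = 72481847246/491449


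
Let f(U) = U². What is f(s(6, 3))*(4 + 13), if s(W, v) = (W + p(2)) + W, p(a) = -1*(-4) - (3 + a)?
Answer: 2057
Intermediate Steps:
p(a) = 1 - a (p(a) = 4 + (-3 - a) = 1 - a)
s(W, v) = -1 + 2*W (s(W, v) = (W + (1 - 1*2)) + W = (W + (1 - 2)) + W = (W - 1) + W = (-1 + W) + W = -1 + 2*W)
f(s(6, 3))*(4 + 13) = (-1 + 2*6)²*(4 + 13) = (-1 + 12)²*17 = 11²*17 = 121*17 = 2057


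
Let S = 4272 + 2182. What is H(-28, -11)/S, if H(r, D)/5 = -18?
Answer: -45/3227 ≈ -0.013945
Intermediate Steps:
H(r, D) = -90 (H(r, D) = 5*(-18) = -90)
S = 6454
H(-28, -11)/S = -90/6454 = -90*1/6454 = -45/3227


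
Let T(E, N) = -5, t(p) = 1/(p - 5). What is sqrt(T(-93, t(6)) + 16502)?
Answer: 3*sqrt(1833) ≈ 128.44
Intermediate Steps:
t(p) = 1/(-5 + p)
sqrt(T(-93, t(6)) + 16502) = sqrt(-5 + 16502) = sqrt(16497) = 3*sqrt(1833)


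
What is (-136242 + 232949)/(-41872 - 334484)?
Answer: -96707/376356 ≈ -0.25696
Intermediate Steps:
(-136242 + 232949)/(-41872 - 334484) = 96707/(-376356) = 96707*(-1/376356) = -96707/376356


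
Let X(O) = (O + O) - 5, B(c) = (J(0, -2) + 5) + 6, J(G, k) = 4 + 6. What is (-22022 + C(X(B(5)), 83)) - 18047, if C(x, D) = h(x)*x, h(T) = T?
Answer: -38700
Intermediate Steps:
J(G, k) = 10
B(c) = 21 (B(c) = (10 + 5) + 6 = 15 + 6 = 21)
X(O) = -5 + 2*O (X(O) = 2*O - 5 = -5 + 2*O)
C(x, D) = x² (C(x, D) = x*x = x²)
(-22022 + C(X(B(5)), 83)) - 18047 = (-22022 + (-5 + 2*21)²) - 18047 = (-22022 + (-5 + 42)²) - 18047 = (-22022 + 37²) - 18047 = (-22022 + 1369) - 18047 = -20653 - 18047 = -38700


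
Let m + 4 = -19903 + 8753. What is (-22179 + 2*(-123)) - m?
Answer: -11271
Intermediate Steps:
m = -11154 (m = -4 + (-19903 + 8753) = -4 - 11150 = -11154)
(-22179 + 2*(-123)) - m = (-22179 + 2*(-123)) - 1*(-11154) = (-22179 - 246) + 11154 = -22425 + 11154 = -11271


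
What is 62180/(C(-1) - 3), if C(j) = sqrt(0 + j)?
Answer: -18654 - 6218*I ≈ -18654.0 - 6218.0*I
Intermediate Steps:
C(j) = sqrt(j)
62180/(C(-1) - 3) = 62180/(sqrt(-1) - 3) = 62180/(I - 3) = 62180/(-3 + I) = ((-3 - I)/10)*62180 = 6218*(-3 - I)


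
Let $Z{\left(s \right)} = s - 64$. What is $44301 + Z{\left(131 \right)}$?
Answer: $44368$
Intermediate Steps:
$Z{\left(s \right)} = -64 + s$ ($Z{\left(s \right)} = s - 64 = -64 + s$)
$44301 + Z{\left(131 \right)} = 44301 + \left(-64 + 131\right) = 44301 + 67 = 44368$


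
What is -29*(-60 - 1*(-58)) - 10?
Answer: 48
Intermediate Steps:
-29*(-60 - 1*(-58)) - 10 = -29*(-60 + 58) - 10 = -29*(-2) - 10 = 58 - 10 = 48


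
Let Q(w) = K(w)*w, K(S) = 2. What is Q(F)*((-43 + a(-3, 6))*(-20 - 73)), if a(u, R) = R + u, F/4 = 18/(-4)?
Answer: -133920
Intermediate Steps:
F = -18 (F = 4*(18/(-4)) = 4*(18*(-¼)) = 4*(-9/2) = -18)
Q(w) = 2*w
Q(F)*((-43 + a(-3, 6))*(-20 - 73)) = (2*(-18))*((-43 + (6 - 3))*(-20 - 73)) = -36*(-43 + 3)*(-93) = -(-1440)*(-93) = -36*3720 = -133920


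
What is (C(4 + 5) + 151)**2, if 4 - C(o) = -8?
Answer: 26569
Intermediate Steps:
C(o) = 12 (C(o) = 4 - 1*(-8) = 4 + 8 = 12)
(C(4 + 5) + 151)**2 = (12 + 151)**2 = 163**2 = 26569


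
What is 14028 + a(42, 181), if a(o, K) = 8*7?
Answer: 14084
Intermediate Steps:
a(o, K) = 56
14028 + a(42, 181) = 14028 + 56 = 14084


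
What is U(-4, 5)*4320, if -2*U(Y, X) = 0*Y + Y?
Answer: 8640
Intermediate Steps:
U(Y, X) = -Y/2 (U(Y, X) = -(0*Y + Y)/2 = -(0 + Y)/2 = -Y/2)
U(-4, 5)*4320 = -½*(-4)*4320 = 2*4320 = 8640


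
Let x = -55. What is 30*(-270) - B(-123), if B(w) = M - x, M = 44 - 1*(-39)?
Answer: -8238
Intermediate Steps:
M = 83 (M = 44 + 39 = 83)
B(w) = 138 (B(w) = 83 - 1*(-55) = 83 + 55 = 138)
30*(-270) - B(-123) = 30*(-270) - 1*138 = -8100 - 138 = -8238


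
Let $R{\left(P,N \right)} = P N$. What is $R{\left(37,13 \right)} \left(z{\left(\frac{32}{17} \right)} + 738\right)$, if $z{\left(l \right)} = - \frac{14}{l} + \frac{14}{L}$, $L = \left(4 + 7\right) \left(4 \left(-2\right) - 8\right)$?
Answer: $\frac{61839765}{176} \approx 3.5136 \cdot 10^{5}$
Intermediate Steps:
$L = -176$ ($L = 11 \left(-8 - 8\right) = 11 \left(-16\right) = -176$)
$z{\left(l \right)} = - \frac{7}{88} - \frac{14}{l}$ ($z{\left(l \right)} = - \frac{14}{l} + \frac{14}{-176} = - \frac{14}{l} + 14 \left(- \frac{1}{176}\right) = - \frac{14}{l} - \frac{7}{88} = - \frac{7}{88} - \frac{14}{l}$)
$R{\left(P,N \right)} = N P$
$R{\left(37,13 \right)} \left(z{\left(\frac{32}{17} \right)} + 738\right) = 13 \cdot 37 \left(\left(- \frac{7}{88} - \frac{14}{32 \cdot \frac{1}{17}}\right) + 738\right) = 481 \left(\left(- \frac{7}{88} - \frac{14}{32 \cdot \frac{1}{17}}\right) + 738\right) = 481 \left(\left(- \frac{7}{88} - \frac{14}{\frac{32}{17}}\right) + 738\right) = 481 \left(\left(- \frac{7}{88} - \frac{119}{16}\right) + 738\right) = 481 \left(- \frac{1323}{176} + 738\right) = 481 \cdot \frac{128565}{176} = \frac{61839765}{176}$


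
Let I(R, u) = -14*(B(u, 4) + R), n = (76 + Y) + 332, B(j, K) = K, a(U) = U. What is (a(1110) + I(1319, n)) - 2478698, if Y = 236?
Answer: -2496110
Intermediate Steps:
n = 644 (n = (76 + 236) + 332 = 312 + 332 = 644)
I(R, u) = -56 - 14*R (I(R, u) = -14*(4 + R) = -56 - 14*R)
(a(1110) + I(1319, n)) - 2478698 = (1110 + (-56 - 14*1319)) - 2478698 = (1110 + (-56 - 18466)) - 2478698 = (1110 - 18522) - 2478698 = -17412 - 2478698 = -2496110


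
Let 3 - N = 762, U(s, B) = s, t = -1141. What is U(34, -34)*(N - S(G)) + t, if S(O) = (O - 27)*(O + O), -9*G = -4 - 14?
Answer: -23547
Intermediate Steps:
N = -759 (N = 3 - 1*762 = 3 - 762 = -759)
G = 2 (G = -(-4 - 14)/9 = -⅑*(-18) = 2)
S(O) = 2*O*(-27 + O) (S(O) = (-27 + O)*(2*O) = 2*O*(-27 + O))
U(34, -34)*(N - S(G)) + t = 34*(-759 - 2*2*(-27 + 2)) - 1141 = 34*(-759 - 2*2*(-25)) - 1141 = 34*(-759 - 1*(-100)) - 1141 = 34*(-759 + 100) - 1141 = 34*(-659) - 1141 = -22406 - 1141 = -23547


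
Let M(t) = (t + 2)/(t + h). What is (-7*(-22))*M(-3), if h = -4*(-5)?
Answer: -154/17 ≈ -9.0588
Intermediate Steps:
h = 20
M(t) = (2 + t)/(20 + t) (M(t) = (t + 2)/(t + 20) = (2 + t)/(20 + t))
(-7*(-22))*M(-3) = (-7*(-22))*((2 - 3)/(20 - 3)) = 154*(-1/17) = -154/17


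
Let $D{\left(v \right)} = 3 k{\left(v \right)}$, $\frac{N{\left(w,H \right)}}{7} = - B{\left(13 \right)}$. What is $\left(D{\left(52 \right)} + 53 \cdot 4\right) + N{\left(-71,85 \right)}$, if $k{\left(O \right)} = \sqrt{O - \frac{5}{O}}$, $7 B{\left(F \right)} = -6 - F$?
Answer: $231 + \frac{3 \sqrt{35087}}{26} \approx 252.61$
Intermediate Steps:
$B{\left(F \right)} = - \frac{6}{7} - \frac{F}{7}$ ($B{\left(F \right)} = \frac{-6 - F}{7} = - \frac{6}{7} - \frac{F}{7}$)
$N{\left(w,H \right)} = 19$ ($N{\left(w,H \right)} = 7 \left(- (- \frac{6}{7} - \frac{13}{7})\right) = 7 \left(\left(-1\right) \left(- \frac{19}{7}\right)\right) = 7 \cdot \frac{19}{7} = 19$)
$D{\left(v \right)} = 3 \sqrt{v - \frac{5}{v}}$
$\left(D{\left(52 \right)} + 53 \cdot 4\right) + N{\left(-71,85 \right)} = \left(3 \sqrt{52 - \frac{5}{52}} + 53 \cdot 4\right) + 19 = \left(3 \sqrt{52 - \frac{5}{52}} + 212\right) + 19 = \left(3 \sqrt{\frac{2699}{52}} + 212\right) + 19 = \left(3 \frac{\sqrt{35087}}{26} + 212\right) + 19 = \left(\frac{3 \sqrt{35087}}{26} + 212\right) + 19 = \left(212 + \frac{3 \sqrt{35087}}{26}\right) + 19 = 231 + \frac{3 \sqrt{35087}}{26}$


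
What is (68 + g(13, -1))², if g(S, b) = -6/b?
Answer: 5476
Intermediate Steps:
(68 + g(13, -1))² = (68 - 6/(-1))² = (68 - 6*(-1))² = (68 + 6)² = 74² = 5476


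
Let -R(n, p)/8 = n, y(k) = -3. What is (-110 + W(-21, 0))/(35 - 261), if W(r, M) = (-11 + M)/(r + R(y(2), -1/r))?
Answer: 341/678 ≈ 0.50295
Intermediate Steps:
R(n, p) = -8*n
W(r, M) = (-11 + M)/(24 + r) (W(r, M) = (-11 + M)/(r - 8*(-3)) = (-11 + M)/(r + 24) = (-11 + M)/(24 + r))
(-110 + W(-21, 0))/(35 - 261) = (-110 + (-11 + 0)/(24 - 21))/(35 - 261) = (-110 - 11/3)/(-226) = (-110 + (⅓)*(-11))*(-1/226) = (-110 - 11/3)*(-1/226) = -341/3*(-1/226) = 341/678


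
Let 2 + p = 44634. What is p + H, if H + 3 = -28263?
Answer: 16366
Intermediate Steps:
H = -28266 (H = -3 - 28263 = -28266)
p = 44632 (p = -2 + 44634 = 44632)
p + H = 44632 - 28266 = 16366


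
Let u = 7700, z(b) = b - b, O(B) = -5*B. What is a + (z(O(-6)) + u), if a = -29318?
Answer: -21618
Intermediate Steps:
z(b) = 0
a + (z(O(-6)) + u) = -29318 + (0 + 7700) = -29318 + 7700 = -21618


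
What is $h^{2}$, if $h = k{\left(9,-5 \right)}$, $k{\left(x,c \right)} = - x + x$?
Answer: $0$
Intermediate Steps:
$k{\left(x,c \right)} = 0$
$h = 0$
$h^{2} = 0^{2} = 0$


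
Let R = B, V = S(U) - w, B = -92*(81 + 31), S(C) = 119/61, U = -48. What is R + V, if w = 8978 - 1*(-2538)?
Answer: -1330901/61 ≈ -21818.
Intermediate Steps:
w = 11516 (w = 8978 + 2538 = 11516)
S(C) = 119/61 (S(C) = 119*(1/61) = 119/61)
B = -10304 (B = -92*112 = -10304)
V = -702357/61 (V = 119/61 - 1*11516 = 119/61 - 11516 = -702357/61 ≈ -11514.)
R = -10304
R + V = -10304 - 702357/61 = -1330901/61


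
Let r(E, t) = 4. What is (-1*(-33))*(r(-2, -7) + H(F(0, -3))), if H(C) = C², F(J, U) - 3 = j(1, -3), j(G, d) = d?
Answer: 132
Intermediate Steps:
F(J, U) = 0 (F(J, U) = 3 - 3 = 0)
(-1*(-33))*(r(-2, -7) + H(F(0, -3))) = (-1*(-33))*(4 + 0²) = 33*(4 + 0) = 33*4 = 132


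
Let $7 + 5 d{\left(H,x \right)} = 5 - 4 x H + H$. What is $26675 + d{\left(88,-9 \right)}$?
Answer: $\frac{149296}{5} \approx 29859.0$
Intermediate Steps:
$d{\left(H,x \right)} = - \frac{7}{5} + \frac{H}{5} - 4 H x$ ($d{\left(H,x \right)} = - \frac{7}{5} + \frac{5 - 4 x H + H}{5} = - \frac{7}{5} + \frac{5 \left(- 4 H x\right) + H}{5} = - \frac{7}{5} + \frac{- 20 H x + H}{5} = - \frac{7}{5} + \frac{H - 20 H x}{5} = - \frac{7}{5} - \left(- \frac{H}{5} + 4 H x\right) = - \frac{7}{5} + \frac{H}{5} - 4 H x$)
$26675 + d{\left(88,-9 \right)} = 26675 - \left(- \frac{81}{5} - 3168\right) = 26675 + \left(- \frac{7}{5} + \frac{88}{5} + 3168\right) = 26675 + \frac{15921}{5} = \frac{149296}{5}$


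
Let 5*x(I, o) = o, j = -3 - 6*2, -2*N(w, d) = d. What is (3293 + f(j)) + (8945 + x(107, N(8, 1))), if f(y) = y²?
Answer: 124629/10 ≈ 12463.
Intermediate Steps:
N(w, d) = -d/2
j = -15 (j = -3 - 12 = -15)
x(I, o) = o/5
(3293 + f(j)) + (8945 + x(107, N(8, 1))) = (3293 + (-15)²) + (8945 + (-½*1)/5) = (3293 + 225) + (8945 + (⅕)*(-½)) = 3518 + (8945 - ⅒) = 3518 + 89449/10 = 124629/10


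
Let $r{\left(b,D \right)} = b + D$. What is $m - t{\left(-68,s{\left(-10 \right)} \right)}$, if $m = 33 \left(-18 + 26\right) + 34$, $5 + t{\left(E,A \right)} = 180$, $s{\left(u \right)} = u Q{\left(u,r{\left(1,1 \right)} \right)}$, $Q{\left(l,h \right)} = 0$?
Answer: $123$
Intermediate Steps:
$r{\left(b,D \right)} = D + b$
$s{\left(u \right)} = 0$ ($s{\left(u \right)} = u 0 = 0$)
$t{\left(E,A \right)} = 175$ ($t{\left(E,A \right)} = -5 + 180 = 175$)
$m = 298$ ($m = 33 \cdot 8 + 34 = 264 + 34 = 298$)
$m - t{\left(-68,s{\left(-10 \right)} \right)} = 298 - 175 = 123$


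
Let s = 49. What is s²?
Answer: 2401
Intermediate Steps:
s² = 49² = 2401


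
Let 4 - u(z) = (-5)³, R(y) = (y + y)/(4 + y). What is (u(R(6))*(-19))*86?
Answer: -210786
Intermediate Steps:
R(y) = 2*y/(4 + y) (R(y) = (2*y)/(4 + y) = 2*y/(4 + y))
u(z) = 129 (u(z) = 4 - 1*(-5)³ = 4 - 1*(-125) = 4 + 125 = 129)
(u(R(6))*(-19))*86 = (129*(-19))*86 = -2451*86 = -210786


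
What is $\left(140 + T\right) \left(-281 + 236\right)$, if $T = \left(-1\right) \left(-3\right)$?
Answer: $-6435$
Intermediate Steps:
$T = 3$
$\left(140 + T\right) \left(-281 + 236\right) = \left(140 + 3\right) \left(-281 + 236\right) = 143 \left(-45\right) = -6435$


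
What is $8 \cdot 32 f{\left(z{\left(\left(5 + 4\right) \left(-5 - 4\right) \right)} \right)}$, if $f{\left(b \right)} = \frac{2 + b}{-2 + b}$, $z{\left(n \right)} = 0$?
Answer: $-256$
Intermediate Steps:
$f{\left(b \right)} = \frac{2 + b}{-2 + b}$
$8 \cdot 32 f{\left(z{\left(\left(5 + 4\right) \left(-5 - 4\right) \right)} \right)} = 8 \cdot 32 \frac{2 + 0}{-2 + 0} = 256 \frac{1}{-2} \cdot 2 = 256 \left(\left(- \frac{1}{2}\right) 2\right) = 256 \left(-1\right) = -256$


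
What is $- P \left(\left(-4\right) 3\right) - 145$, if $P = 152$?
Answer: $1679$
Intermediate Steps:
$- P \left(\left(-4\right) 3\right) - 145 = \left(-1\right) 152 \left(\left(-4\right) 3\right) - 145 = \left(-152\right) \left(-12\right) - 145 = 1824 - 145 = 1679$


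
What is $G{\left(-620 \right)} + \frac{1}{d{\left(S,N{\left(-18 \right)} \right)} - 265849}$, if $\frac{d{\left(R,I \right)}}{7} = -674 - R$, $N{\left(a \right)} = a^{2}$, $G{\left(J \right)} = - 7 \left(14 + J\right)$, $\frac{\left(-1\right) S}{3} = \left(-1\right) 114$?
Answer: $\frac{1157900561}{272961} \approx 4242.0$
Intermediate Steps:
$S = 342$ ($S = - 3 \left(\left(-1\right) 114\right) = \left(-3\right) \left(-114\right) = 342$)
$G{\left(J \right)} = -98 - 7 J$
$d{\left(R,I \right)} = -4718 - 7 R$ ($d{\left(R,I \right)} = 7 \left(-674 - R\right) = -4718 - 7 R$)
$G{\left(-620 \right)} + \frac{1}{d{\left(S,N{\left(-18 \right)} \right)} - 265849} = \left(-98 - -4340\right) + \frac{1}{\left(-4718 - 2394\right) - 265849} = \left(-98 + 4340\right) + \frac{1}{\left(-4718 - 2394\right) - 265849} = 4242 + \frac{1}{-7112 - 265849} = 4242 + \frac{1}{-272961} = 4242 - \frac{1}{272961} = \frac{1157900561}{272961}$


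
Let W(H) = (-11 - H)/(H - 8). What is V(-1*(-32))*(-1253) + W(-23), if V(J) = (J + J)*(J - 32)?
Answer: -12/31 ≈ -0.38710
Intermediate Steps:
W(H) = (-11 - H)/(-8 + H)
V(J) = 2*J*(-32 + J) (V(J) = (2*J)*(-32 + J) = 2*J*(-32 + J))
V(-1*(-32))*(-1253) + W(-23) = (2*(-1*(-32))*(-32 - 1*(-32)))*(-1253) + (-11 - 1*(-23))/(-8 - 23) = (2*32*(-32 + 32))*(-1253) + (-11 + 23)/(-31) = (2*32*0)*(-1253) - 1/31*12 = 0*(-1253) - 12/31 = 0 - 12/31 = -12/31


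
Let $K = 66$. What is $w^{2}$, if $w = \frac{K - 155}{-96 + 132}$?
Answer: $\frac{7921}{1296} \approx 6.1119$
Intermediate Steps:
$w = - \frac{89}{36}$ ($w = \frac{66 - 155}{-96 + 132} = - \frac{89}{36} \approx -2.4722$)
$w^{2} = \left(- \frac{89}{36}\right)^{2} = \frac{7921}{1296}$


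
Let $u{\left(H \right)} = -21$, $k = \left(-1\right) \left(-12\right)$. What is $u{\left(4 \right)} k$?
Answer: $-252$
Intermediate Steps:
$k = 12$
$u{\left(4 \right)} k = \left(-21\right) 12 = -252$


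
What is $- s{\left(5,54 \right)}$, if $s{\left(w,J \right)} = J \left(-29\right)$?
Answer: $1566$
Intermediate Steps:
$s{\left(w,J \right)} = - 29 J$
$- s{\left(5,54 \right)} = - \left(-29\right) 54 = \left(-1\right) \left(-1566\right) = 1566$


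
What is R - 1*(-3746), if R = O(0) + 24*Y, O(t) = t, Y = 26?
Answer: 4370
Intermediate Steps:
R = 624 (R = 0 + 24*26 = 0 + 624 = 624)
R - 1*(-3746) = 624 - 1*(-3746) = 624 + 3746 = 4370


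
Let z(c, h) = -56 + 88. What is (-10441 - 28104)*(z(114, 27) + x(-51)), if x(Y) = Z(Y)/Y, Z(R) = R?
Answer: -1271985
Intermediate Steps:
z(c, h) = 32
x(Y) = 1 (x(Y) = Y/Y = 1)
(-10441 - 28104)*(z(114, 27) + x(-51)) = (-10441 - 28104)*(32 + 1) = -38545*33 = -1271985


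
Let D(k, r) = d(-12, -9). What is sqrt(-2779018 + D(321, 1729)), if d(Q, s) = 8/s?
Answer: I*sqrt(25011170)/3 ≈ 1667.0*I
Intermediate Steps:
D(k, r) = -8/9 (D(k, r) = 8/(-9) = 8*(-1/9) = -8/9)
sqrt(-2779018 + D(321, 1729)) = sqrt(-2779018 - 8/9) = sqrt(-25011170/9) = I*sqrt(25011170)/3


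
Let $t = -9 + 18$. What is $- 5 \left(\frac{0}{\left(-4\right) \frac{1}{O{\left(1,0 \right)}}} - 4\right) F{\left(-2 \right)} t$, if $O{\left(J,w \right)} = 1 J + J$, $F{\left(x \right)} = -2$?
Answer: $-360$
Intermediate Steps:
$t = 9$
$O{\left(J,w \right)} = 2 J$ ($O{\left(J,w \right)} = J + J = 2 J$)
$- 5 \left(\frac{0}{\left(-4\right) \frac{1}{O{\left(1,0 \right)}}} - 4\right) F{\left(-2 \right)} t = - 5 \left(\frac{0}{\left(-4\right) \frac{1}{2 \cdot 1}} - 4\right) \left(-2\right) 9 = - 5 \left(\frac{0}{\left(-4\right) \frac{1}{2}} - 4\right) \left(-2\right) 9 = - 5 \left(\frac{0}{-2} - 4\right) \left(-2\right) 9 = - 5 \left(0 \left(- \frac{1}{2}\right) - 4\right) \left(-2\right) 9 = - 5 \left(0 - 4\right) \left(-2\right) 9 = \left(-5\right) \left(-4\right) \left(-2\right) 9 = 20 \left(-2\right) 9 = \left(-40\right) 9 = -360$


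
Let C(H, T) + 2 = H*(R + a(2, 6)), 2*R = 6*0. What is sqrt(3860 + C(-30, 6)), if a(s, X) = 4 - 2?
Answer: 3*sqrt(422) ≈ 61.628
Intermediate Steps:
a(s, X) = 2
R = 0 (R = (6*0)/2 = (1/2)*0 = 0)
C(H, T) = -2 + 2*H (C(H, T) = -2 + H*(0 + 2) = -2 + H*2 = -2 + 2*H)
sqrt(3860 + C(-30, 6)) = sqrt(3860 + (-2 + 2*(-30))) = sqrt(3860 + (-2 - 60)) = sqrt(3860 - 62) = sqrt(3798) = 3*sqrt(422)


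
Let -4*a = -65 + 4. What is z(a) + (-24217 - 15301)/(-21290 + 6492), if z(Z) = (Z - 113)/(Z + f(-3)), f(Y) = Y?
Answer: -39282/7399 ≈ -5.3091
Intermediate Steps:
a = 61/4 (a = -(-65 + 4)/4 = -1/4*(-61) = 61/4 ≈ 15.250)
z(Z) = (-113 + Z)/(-3 + Z) (z(Z) = (Z - 113)/(Z - 3) = (-113 + Z)/(-3 + Z))
z(a) + (-24217 - 15301)/(-21290 + 6492) = (-113 + 61/4)/(-3 + 61/4) + (-24217 - 15301)/(-21290 + 6492) = -391/4/(49/4) - 39518/(-14798) = (4/49)*(-391/4) - 39518*(-1/14798) = -391/49 + 19759/7399 = -39282/7399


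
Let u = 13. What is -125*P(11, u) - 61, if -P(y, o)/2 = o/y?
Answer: 2579/11 ≈ 234.45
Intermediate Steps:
P(y, o) = -2*o/y
-125*P(11, u) - 61 = -(-250)*13/11 - 61 = -125*(-26/11) - 61 = 3250/11 - 61 = 2579/11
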